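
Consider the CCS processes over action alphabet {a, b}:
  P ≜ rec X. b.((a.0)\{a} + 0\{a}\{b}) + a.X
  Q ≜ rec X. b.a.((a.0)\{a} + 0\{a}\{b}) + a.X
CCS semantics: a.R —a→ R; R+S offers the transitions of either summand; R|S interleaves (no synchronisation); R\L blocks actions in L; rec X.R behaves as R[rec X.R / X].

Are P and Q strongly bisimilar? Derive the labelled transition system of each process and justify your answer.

NO

Reachable graph of P (2 states):
  m0 = rec X. b.((a.0)\{a} + 0\{a}\{b}) + a.X ⊢ ··a··> m0, ··b··> m1
  m1 = (a.0)\{a} + 0\{a}\{b} ⊢ ·
Reachable graph of Q (3 states):
  n0 = rec X. b.a.((a.0)\{a} + 0\{a}\{b}) + a.X ⊢ ··a··> n0, ··b··> n1
  n1 = a.((a.0)\{a} + 0\{a}\{b}) ⊢ ··a··> n2
  n2 = (a.0)\{a} + 0\{a}\{b} ⊢ ·
Partition-refinement fixed point:
  B0 = {m0}
  B1 = {m1, n2}
  B2 = {n0}
  B3 = {n1}
m0 ∈ B0, n0 ∈ B2 → different blocks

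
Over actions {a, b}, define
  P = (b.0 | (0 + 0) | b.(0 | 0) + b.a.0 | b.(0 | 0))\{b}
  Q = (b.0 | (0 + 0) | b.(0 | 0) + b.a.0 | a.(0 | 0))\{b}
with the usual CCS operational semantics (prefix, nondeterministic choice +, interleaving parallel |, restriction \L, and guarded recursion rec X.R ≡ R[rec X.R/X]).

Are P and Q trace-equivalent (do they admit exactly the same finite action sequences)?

NO — witness ⟨a⟩

P's transition system — 1 states:
  m0 = (b.0 | (0 + 0) | b.(0 | 0) + b.a.0 | b.(0 | 0))\{b} | deadlocked
Q's transition system — 2 states:
  n0 = (b.0 | (0 + 0) | b.(0 | 0) + b.a.0 | a.(0 | 0))\{b} | --a--▸ n1
  n1 = (b.a.0 | (0 | 0))\{b} | deadlocked
Trace ⟨a⟩ through Q, begin at {n0}:
  after a @ step 1: {n1}
  — Q admits the full trace.
Trace ⟨a⟩ through P, begin at {m0}:
  after a @ step 1: no successor for P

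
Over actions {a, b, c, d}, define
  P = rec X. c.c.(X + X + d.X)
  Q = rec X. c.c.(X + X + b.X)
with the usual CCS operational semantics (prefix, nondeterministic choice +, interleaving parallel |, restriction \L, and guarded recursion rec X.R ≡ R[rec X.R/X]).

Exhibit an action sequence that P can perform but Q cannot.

Reachable graph of P (3 states):
  p0 = rec X. c.c.(X + X + d.X) ⊢ ··c··> p1
  p1 = c.((rec X. c.c.(X + X + d.X)) + (rec X. c.c.(X + X + d.X)) + d.(rec X. c.c.(X + X + d.X))) ⊢ ··c··> p2
  p2 = (rec X. c.c.(X + X + d.X)) + (rec X. c.c.(X + X + d.X)) + d.(rec X. c.c.(X + X + d.X)) ⊢ ··c··> p1, ··d··> p0
Reachable graph of Q (3 states):
  q0 = rec X. c.c.(X + X + b.X) ⊢ ··c··> q1
  q1 = c.((rec X. c.c.(X + X + b.X)) + (rec X. c.c.(X + X + b.X)) + b.(rec X. c.c.(X + X + b.X))) ⊢ ··c··> q2
  q2 = (rec X. c.c.(X + X + b.X)) + (rec X. c.c.(X + X + b.X)) + b.(rec X. c.c.(X + X + b.X)) ⊢ ··b··> q0, ··c··> q1
Trace ⟨ccd⟩ through P, begin at {p0}:
  step 1 (c): {p1}
  step 2 (c): {p2}
  step 3 (d): {p0}
  — P admits the full trace.
Trace ⟨ccd⟩ through Q, begin at {q0}:
  step 1 (c): {q1}
  step 2 (c): {q2}
  step 3 (d): no successor for Q

ccd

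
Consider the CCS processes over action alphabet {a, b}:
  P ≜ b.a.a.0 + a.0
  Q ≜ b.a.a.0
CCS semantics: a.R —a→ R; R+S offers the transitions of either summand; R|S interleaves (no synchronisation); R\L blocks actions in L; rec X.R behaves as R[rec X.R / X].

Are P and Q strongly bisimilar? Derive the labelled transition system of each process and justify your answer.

P ≁ Q

Reachable graph of P (4 states):
  s0 = b.a.a.0 + a.0 :: ··a··> s1, ··b··> s2
  s1 = 0 :: ·
  s2 = a.a.0 :: ··a··> s3
  s3 = a.0 :: ··a··> s1
Reachable graph of Q (4 states):
  t0 = b.a.a.0 :: ··b··> t1
  t1 = a.a.0 :: ··a··> t2
  t2 = a.0 :: ··a··> t3
  t3 = 0 :: ·
Partition-refinement fixed point:
  B0 = {s0}
  B1 = {s1, t3}
  B2 = {s2, t1}
  B3 = {s3, t2}
  B4 = {t0}
s0 ∈ B0, t0 ∈ B4 → different blocks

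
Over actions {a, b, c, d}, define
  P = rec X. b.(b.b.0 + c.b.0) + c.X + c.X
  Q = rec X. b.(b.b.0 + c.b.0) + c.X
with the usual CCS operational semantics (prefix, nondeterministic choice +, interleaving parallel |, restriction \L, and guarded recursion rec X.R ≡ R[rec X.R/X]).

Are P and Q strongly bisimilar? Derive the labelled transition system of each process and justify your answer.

Reachable graph of P (4 states):
  u0 = rec X. b.(b.b.0 + c.b.0) + c.X + c.X :: ··b··> u1, ··c··> u0
  u1 = b.b.0 + c.b.0 :: ··b··> u2, ··c··> u2
  u2 = b.0 :: ··b··> u3
  u3 = 0 :: ∅
Reachable graph of Q (4 states):
  v0 = rec X. b.(b.b.0 + c.b.0) + c.X :: ··b··> v1, ··c··> v0
  v1 = b.b.0 + c.b.0 :: ··b··> v2, ··c··> v2
  v2 = b.0 :: ··b··> v3
  v3 = 0 :: ∅
Bisimilarity quotient blocks:
  B0 = {u0, v0}
  B1 = {u1, v1}
  B2 = {u2, v2}
  B3 = {u3, v3}
u0 ∈ B0, v0 ∈ B0 → same block

bisimilar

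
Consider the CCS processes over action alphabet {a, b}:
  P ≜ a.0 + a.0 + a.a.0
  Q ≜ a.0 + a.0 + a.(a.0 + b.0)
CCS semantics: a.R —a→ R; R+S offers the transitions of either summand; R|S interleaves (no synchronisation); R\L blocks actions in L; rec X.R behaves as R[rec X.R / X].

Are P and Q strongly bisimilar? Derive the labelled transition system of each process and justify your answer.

LTS(P): 3 reachable states
  s0 = a.0 + a.0 + a.a.0 ⊢ --a--▸ s1, --a--▸ s2
  s1 = 0 ⊢ ∅
  s2 = a.0 ⊢ --a--▸ s1
LTS(Q): 3 reachable states
  t0 = a.0 + a.0 + a.(a.0 + b.0) ⊢ --a--▸ t1, --a--▸ t2
  t1 = 0 ⊢ ∅
  t2 = a.0 + b.0 ⊢ --a--▸ t1, --b--▸ t1
Bisimilarity quotient blocks:
  B0 = {s0}
  B1 = {s1, t1}
  B2 = {s2}
  B3 = {t0}
  B4 = {t2}
s0 ∈ B0, t0 ∈ B3 → different blocks

NO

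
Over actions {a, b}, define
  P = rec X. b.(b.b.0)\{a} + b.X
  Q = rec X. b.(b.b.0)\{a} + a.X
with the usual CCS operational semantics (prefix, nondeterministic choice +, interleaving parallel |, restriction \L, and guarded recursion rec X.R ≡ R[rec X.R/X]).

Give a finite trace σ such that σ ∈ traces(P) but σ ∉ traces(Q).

P's transition system — 4 states:
  u0 = rec X. b.(b.b.0)\{a} + b.X has moves --b--▸ u0, --b--▸ u1
  u1 = (b.b.0)\{a} has moves --b--▸ u2
  u2 = (b.0)\{a} has moves --b--▸ u3
  u3 = 0\{a} has moves stopped
Q's transition system — 4 states:
  v0 = rec X. b.(b.b.0)\{a} + a.X has moves --a--▸ v0, --b--▸ v1
  v1 = (b.b.0)\{a} has moves --b--▸ v2
  v2 = (b.0)\{a} has moves --b--▸ v3
  v3 = 0\{a} has moves stopped
Run σ = ⟨bbbb⟩ on P: start {u0}
  step 1 (b): {u0, u1}
  step 2 (b): {u0, u1, u2}
  step 3 (b): {u0, u1, u2, u3}
  step 4 (b): {u0, u1, u2, u3}
  — P admits the full trace.
Run σ = ⟨bbbb⟩ on Q: start {v0}
  step 1 (b): {v1}
  step 2 (b): {v2}
  step 3 (b): {v3}
  step 4 (b): no successor for Q

bbbb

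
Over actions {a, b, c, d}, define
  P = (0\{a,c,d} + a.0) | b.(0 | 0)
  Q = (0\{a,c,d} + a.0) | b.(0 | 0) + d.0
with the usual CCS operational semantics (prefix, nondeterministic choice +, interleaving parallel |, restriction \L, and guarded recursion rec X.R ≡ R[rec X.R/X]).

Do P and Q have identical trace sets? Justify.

LTS(P): 4 reachable states
  m0 = (0\{a,c,d} + a.0) | b.(0 | 0) ⊢ —a→ m1, —b→ m2
  m1 = 0 | b.(0 | 0) ⊢ —b→ m3
  m2 = (0\{a,c,d} + a.0) | (0 | 0) ⊢ —a→ m3
  m3 = 0 | (0 | 0) ⊢ (no moves)
LTS(Q): 5 reachable states
  n0 = (0\{a,c,d} + a.0) | b.(0 | 0) + d.0 ⊢ —a→ n1, —b→ n2, —d→ n3
  n1 = 0 | b.(0 | 0) ⊢ —b→ n4
  n2 = (0\{a,c,d} + a.0) | (0 | 0) ⊢ —a→ n4
  n3 = 0 ⊢ (no moves)
  n4 = 0 | (0 | 0) ⊢ (no moves)
Run σ = ⟨d⟩ on Q: start {n0}
  [1] d ⇒ {n3}
  ✓ Q
Run σ = ⟨d⟩ on P: start {m0}
  [1] d ⇒ no successor for P

traces(P) ≠ traces(Q) — witness ⟨d⟩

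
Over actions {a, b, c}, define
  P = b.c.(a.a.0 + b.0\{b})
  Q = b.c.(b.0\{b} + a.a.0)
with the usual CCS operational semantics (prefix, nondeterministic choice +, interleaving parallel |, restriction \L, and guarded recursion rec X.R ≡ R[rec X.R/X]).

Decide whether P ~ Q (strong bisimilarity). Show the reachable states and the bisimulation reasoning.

P ~ Q

LTS(P): 6 reachable states
  m0 = b.c.(a.a.0 + b.0\{b}) | ··b··> m1
  m1 = c.(a.a.0 + b.0\{b}) | ··c··> m2
  m2 = a.a.0 + b.0\{b} | ··a··> m3, ··b··> m4
  m3 = a.0 | ··a··> m5
  m4 = 0\{b} | ∅
  m5 = 0 | ∅
LTS(Q): 6 reachable states
  n0 = b.c.(b.0\{b} + a.a.0) | ··b··> n1
  n1 = c.(b.0\{b} + a.a.0) | ··c··> n2
  n2 = b.0\{b} + a.a.0 | ··a··> n3, ··b··> n4
  n3 = a.0 | ··a··> n5
  n4 = 0\{b} | ∅
  n5 = 0 | ∅
Bisimilarity quotient blocks:
  B0 = {m0, n0}
  B1 = {m1, n1}
  B2 = {m2, n2}
  B3 = {m4, m5, n4, n5}
  B4 = {m3, n3}
m0 ∈ B0, n0 ∈ B0 → same block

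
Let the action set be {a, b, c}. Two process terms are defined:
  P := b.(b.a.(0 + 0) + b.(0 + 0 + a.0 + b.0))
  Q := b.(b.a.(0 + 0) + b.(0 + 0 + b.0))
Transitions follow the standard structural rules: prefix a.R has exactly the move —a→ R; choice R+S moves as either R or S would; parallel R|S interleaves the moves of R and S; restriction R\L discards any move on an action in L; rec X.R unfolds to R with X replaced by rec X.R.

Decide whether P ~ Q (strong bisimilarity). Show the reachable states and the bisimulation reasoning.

not bisimilar

P's transition system — 6 states:
  p0 = b.(b.a.(0 + 0) + b.(0 + 0 + a.0 + b.0)) has moves --b--▸ p1
  p1 = b.a.(0 + 0) + b.(0 + 0 + a.0 + b.0) has moves --b--▸ p2, --b--▸ p3
  p2 = 0 + 0 + a.0 + b.0 has moves --a--▸ p4, --b--▸ p4
  p3 = a.(0 + 0) has moves --a--▸ p5
  p4 = 0 has moves stopped
  p5 = 0 + 0 has moves stopped
Q's transition system — 6 states:
  q0 = b.(b.a.(0 + 0) + b.(0 + 0 + b.0)) has moves --b--▸ q1
  q1 = b.a.(0 + 0) + b.(0 + 0 + b.0) has moves --b--▸ q2, --b--▸ q3
  q2 = 0 + 0 + b.0 has moves --b--▸ q4
  q3 = a.(0 + 0) has moves --a--▸ q5
  q4 = 0 has moves stopped
  q5 = 0 + 0 has moves stopped
Bisimilarity quotient blocks:
  B0 = {p0}
  B1 = {p1}
  B2 = {p2}
  B3 = {p4, p5, q4, q5}
  B4 = {p3, q3}
  B5 = {q0}
  B6 = {q1}
  B7 = {q2}
p0 ∈ B0, q0 ∈ B5 → different blocks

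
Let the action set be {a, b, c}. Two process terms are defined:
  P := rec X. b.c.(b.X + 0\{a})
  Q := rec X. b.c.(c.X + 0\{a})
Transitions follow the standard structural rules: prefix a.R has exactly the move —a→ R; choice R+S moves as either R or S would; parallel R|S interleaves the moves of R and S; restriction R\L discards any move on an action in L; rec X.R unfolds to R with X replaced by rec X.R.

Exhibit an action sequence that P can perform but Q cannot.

bcb

Reachable graph of P (3 states):
  p0 = rec X. b.c.(b.X + 0\{a}) ⊢ —b→ p1
  p1 = c.(b.(rec X. b.c.(b.X + 0\{a})) + 0\{a}) ⊢ —c→ p2
  p2 = b.(rec X. b.c.(b.X + 0\{a})) + 0\{a} ⊢ —b→ p0
Reachable graph of Q (3 states):
  q0 = rec X. b.c.(c.X + 0\{a}) ⊢ —b→ q1
  q1 = c.(c.(rec X. b.c.(c.X + 0\{a})) + 0\{a}) ⊢ —c→ q2
  q2 = c.(rec X. b.c.(c.X + 0\{a})) + 0\{a} ⊢ —c→ q0
Trace ⟨bcb⟩ through P, begin at {p0}:
  step 1 (b): {p1}
  step 2 (c): {p2}
  step 3 (b): {p0}
  P completes σ.
Trace ⟨bcb⟩ through Q, begin at {q0}:
  step 1 (b): {q1}
  step 2 (c): {q2}
  step 3 (b): ∅  — Q cannot continue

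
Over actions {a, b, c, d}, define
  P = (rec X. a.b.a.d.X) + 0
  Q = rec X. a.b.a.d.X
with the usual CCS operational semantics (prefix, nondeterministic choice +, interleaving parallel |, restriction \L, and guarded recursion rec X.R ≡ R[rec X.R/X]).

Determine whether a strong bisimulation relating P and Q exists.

P ~ Q

LTS(P): 5 reachable states
  s0 = (rec X. a.b.a.d.X) + 0 ⊢ ··a··> s1
  s1 = b.a.d.(rec X. a.b.a.d.X) ⊢ ··b··> s2
  s2 = a.d.(rec X. a.b.a.d.X) ⊢ ··a··> s3
  s3 = d.(rec X. a.b.a.d.X) ⊢ ··d··> s4
  s4 = rec X. a.b.a.d.X ⊢ ··a··> s1
LTS(Q): 4 reachable states
  t0 = rec X. a.b.a.d.X ⊢ ··a··> t1
  t1 = b.a.d.(rec X. a.b.a.d.X) ⊢ ··b··> t2
  t2 = a.d.(rec X. a.b.a.d.X) ⊢ ··a··> t3
  t3 = d.(rec X. a.b.a.d.X) ⊢ ··d··> t0
Bisimilarity quotient blocks:
  B0 = {s0, s4, t0}
  B1 = {s1, t1}
  B2 = {s2, t2}
  B3 = {s3, t3}
s0 ∈ B0, t0 ∈ B0 → same block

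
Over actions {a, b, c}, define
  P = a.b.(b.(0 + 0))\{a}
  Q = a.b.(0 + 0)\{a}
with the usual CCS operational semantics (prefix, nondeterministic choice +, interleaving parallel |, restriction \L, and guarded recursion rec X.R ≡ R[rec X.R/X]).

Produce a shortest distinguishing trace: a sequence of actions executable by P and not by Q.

abb

P's transition system — 4 states:
  u0 = a.b.(b.(0 + 0))\{a} | ··a··> u1
  u1 = b.(b.(0 + 0))\{a} | ··b··> u2
  u2 = (b.(0 + 0))\{a} | ··b··> u3
  u3 = (0 + 0)\{a} | ·
Q's transition system — 3 states:
  v0 = a.b.(0 + 0)\{a} | ··a··> v1
  v1 = b.(0 + 0)\{a} | ··b··> v2
  v2 = (0 + 0)\{a} | ·
Trace ⟨abb⟩ through P, begin at {u0}:
  step 1 (a): {u1}
  step 2 (b): {u2}
  step 3 (b): {u3}
  ✓ P
Trace ⟨abb⟩ through Q, begin at {v0}:
  step 1 (a): {v1}
  step 2 (b): {v2}
  step 3 (b): ∅ (Q stuck)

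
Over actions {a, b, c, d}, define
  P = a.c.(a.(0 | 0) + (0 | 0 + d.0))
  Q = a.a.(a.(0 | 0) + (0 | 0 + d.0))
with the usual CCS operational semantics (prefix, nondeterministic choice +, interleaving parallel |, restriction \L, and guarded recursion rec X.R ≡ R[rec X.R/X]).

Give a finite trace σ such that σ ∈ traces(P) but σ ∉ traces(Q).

LTS(P): 5 reachable states
  m0 = a.c.(a.(0 | 0) + (0 | 0 + d.0)) has moves -a-> m1
  m1 = c.(a.(0 | 0) + (0 | 0 + d.0)) has moves -c-> m2
  m2 = a.(0 | 0) + (0 | 0 + d.0) has moves -a-> m3, -d-> m4
  m3 = 0 | 0 has moves (no moves)
  m4 = 0 has moves (no moves)
LTS(Q): 5 reachable states
  n0 = a.a.(a.(0 | 0) + (0 | 0 + d.0)) has moves -a-> n1
  n1 = a.(a.(0 | 0) + (0 | 0 + d.0)) has moves -a-> n2
  n2 = a.(0 | 0) + (0 | 0 + d.0) has moves -a-> n3, -d-> n4
  n3 = 0 | 0 has moves (no moves)
  n4 = 0 has moves (no moves)
Run σ = ⟨ac⟩ on P: start {m0}
  after a @ step 1: {m1}
  after c @ step 2: {m2}
  — P admits the full trace.
Run σ = ⟨ac⟩ on Q: start {n0}
  after a @ step 1: {n1}
  after c @ step 2: ∅ (Q stuck)

ac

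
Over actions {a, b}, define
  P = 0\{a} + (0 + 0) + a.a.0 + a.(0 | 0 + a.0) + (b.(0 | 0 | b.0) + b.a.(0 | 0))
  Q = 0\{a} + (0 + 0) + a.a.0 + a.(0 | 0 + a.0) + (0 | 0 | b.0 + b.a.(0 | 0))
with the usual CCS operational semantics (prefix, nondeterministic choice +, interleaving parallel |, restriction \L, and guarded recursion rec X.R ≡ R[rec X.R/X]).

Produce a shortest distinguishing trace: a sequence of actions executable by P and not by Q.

P's transition system — 8 states:
  m0 = 0\{a} + (0 + 0) + a.a.0 + a.(0 | 0 + a.0) + (b.(0 | 0 | b.0) + b.a.(0 | 0)) → -a-> m1, -a-> m2, -b-> m3, -b-> m4
  m1 = 0 | 0 + a.0 → -a-> m5
  m2 = a.0 → -a-> m5
  m3 = 0 | 0 | b.0 → -b-> m6
  m4 = a.(0 | 0) → -a-> m7
  m5 = 0 → ·
  m6 = 0 | 0 | 0 → ·
  m7 = 0 | 0 → ·
Q's transition system — 7 states:
  n0 = 0\{a} + (0 + 0) + a.a.0 + a.(0 | 0 + a.0) + (0 | 0 | b.0 + b.a.(0 | 0)) → -a-> n1, -a-> n2, -b-> n3, -b-> n4
  n1 = 0 | 0 + a.0 → -a-> n5
  n2 = a.0 → -a-> n5
  n3 = 0 | 0 | 0 → ·
  n4 = a.(0 | 0) → -a-> n6
  n5 = 0 → ·
  n6 = 0 | 0 → ·
Run σ = ⟨bb⟩ on P: start {m0}
  [1] b ⇒ {m3, m4}
  [2] b ⇒ {m6}
  P completes σ.
Run σ = ⟨bb⟩ on Q: start {n0}
  [1] b ⇒ {n3, n4}
  [2] b ⇒ ∅  — Q cannot continue

bb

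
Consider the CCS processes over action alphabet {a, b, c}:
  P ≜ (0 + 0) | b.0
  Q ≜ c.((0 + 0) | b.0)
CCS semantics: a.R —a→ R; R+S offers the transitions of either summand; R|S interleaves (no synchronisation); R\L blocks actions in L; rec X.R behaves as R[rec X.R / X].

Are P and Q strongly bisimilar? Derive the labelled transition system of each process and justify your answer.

P ≁ Q

Reachable graph of P (2 states):
  m0 = (0 + 0) | b.0 | -b-> m1
  m1 = (0 + 0) | 0 | stopped
Reachable graph of Q (3 states):
  n0 = c.((0 + 0) | b.0) | -c-> n1
  n1 = (0 + 0) | b.0 | -b-> n2
  n2 = (0 + 0) | 0 | stopped
Coarsest stable partition (strong bisimilarity classes):
  B0 = {m0, n1}
  B1 = {m1, n2}
  B2 = {n0}
m0 ∈ B0, n0 ∈ B2 → different blocks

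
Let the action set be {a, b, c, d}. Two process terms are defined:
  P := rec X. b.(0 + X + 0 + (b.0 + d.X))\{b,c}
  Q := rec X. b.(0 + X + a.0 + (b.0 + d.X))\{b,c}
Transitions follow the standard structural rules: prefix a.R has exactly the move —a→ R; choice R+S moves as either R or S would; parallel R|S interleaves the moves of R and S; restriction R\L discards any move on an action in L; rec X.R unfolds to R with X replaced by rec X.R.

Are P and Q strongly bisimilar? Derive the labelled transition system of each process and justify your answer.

P's transition system — 3 states:
  p0 = rec X. b.(0 + X + 0 + (b.0 + d.X))\{b,c} ⊢ —b→ p1
  p1 = (0 + (rec X. b.(0 + X + 0 + (b.0 + d.X))\{b,c}) + 0 + (b.0 + d.(rec X. b.(0 + X + 0 + (b.0 + d.X))\{b,c})))\{b,c} ⊢ —d→ p2
  p2 = (rec X. b.(0 + X + 0 + (b.0 + d.X))\{b,c})\{b,c} ⊢ ∅
Q's transition system — 4 states:
  q0 = rec X. b.(0 + X + a.0 + (b.0 + d.X))\{b,c} ⊢ —b→ q1
  q1 = (0 + (rec X. b.(0 + X + a.0 + (b.0 + d.X))\{b,c}) + a.0 + (b.0 + d.(rec X. b.(0 + X + a.0 + (b.0 + d.X))\{b,c})))\{b,c} ⊢ —a→ q2, —d→ q3
  q2 = 0\{b,c} ⊢ ∅
  q3 = (rec X. b.(0 + X + a.0 + (b.0 + d.X))\{b,c})\{b,c} ⊢ ∅
Coarsest stable partition (strong bisimilarity classes):
  B0 = {p0}
  B1 = {p1}
  B2 = {p2, q2, q3}
  B3 = {q0}
  B4 = {q1}
p0 ∈ B0, q0 ∈ B3 → different blocks

P ≁ Q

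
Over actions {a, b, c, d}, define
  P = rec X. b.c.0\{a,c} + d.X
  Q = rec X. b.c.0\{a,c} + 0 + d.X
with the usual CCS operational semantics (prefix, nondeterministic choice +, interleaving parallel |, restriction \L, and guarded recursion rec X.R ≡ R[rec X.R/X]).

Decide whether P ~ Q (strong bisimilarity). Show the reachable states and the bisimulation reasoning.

Reachable graph of P (3 states):
  u0 = rec X. b.c.0\{a,c} + d.X has moves -b-> u1, -d-> u0
  u1 = c.0\{a,c} has moves -c-> u2
  u2 = 0\{a,c} has moves deadlocked
Reachable graph of Q (3 states):
  v0 = rec X. b.c.0\{a,c} + 0 + d.X has moves -b-> v1, -d-> v0
  v1 = c.0\{a,c} has moves -c-> v2
  v2 = 0\{a,c} has moves deadlocked
Bisimilarity quotient blocks:
  B0 = {u0, v0}
  B1 = {u1, v1}
  B2 = {u2, v2}
u0 ∈ B0, v0 ∈ B0 → same block

YES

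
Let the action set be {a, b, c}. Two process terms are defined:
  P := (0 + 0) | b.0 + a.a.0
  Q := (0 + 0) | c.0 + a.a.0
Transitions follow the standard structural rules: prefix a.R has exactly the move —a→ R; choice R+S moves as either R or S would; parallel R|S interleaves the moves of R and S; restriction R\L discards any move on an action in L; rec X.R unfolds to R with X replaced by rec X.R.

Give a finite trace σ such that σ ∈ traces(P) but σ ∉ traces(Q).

b

LTS(P): 4 reachable states
  p0 = (0 + 0) | b.0 + a.a.0 | --a--▸ p1, --b--▸ p2
  p1 = a.0 | --a--▸ p3
  p2 = (0 + 0) | 0 | ·
  p3 = 0 | ·
LTS(Q): 4 reachable states
  q0 = (0 + 0) | c.0 + a.a.0 | --a--▸ q1, --c--▸ q2
  q1 = a.0 | --a--▸ q3
  q2 = (0 + 0) | 0 | ·
  q3 = 0 | ·
Trace ⟨b⟩ through P, begin at {p0}:
  step 1 (b): {p2}
  — P admits the full trace.
Trace ⟨b⟩ through Q, begin at {q0}:
  step 1 (b): no successor for Q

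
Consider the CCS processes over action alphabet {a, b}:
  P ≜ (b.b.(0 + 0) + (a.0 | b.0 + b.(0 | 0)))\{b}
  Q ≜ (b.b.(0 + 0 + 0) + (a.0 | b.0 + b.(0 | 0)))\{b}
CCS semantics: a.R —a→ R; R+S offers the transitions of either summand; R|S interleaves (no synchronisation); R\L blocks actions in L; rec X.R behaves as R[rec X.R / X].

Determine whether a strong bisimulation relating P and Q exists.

bisimilar

Reachable graph of P (2 states):
  p0 = (b.b.(0 + 0) + (a.0 | b.0 + b.(0 | 0)))\{b} | —a→ p1
  p1 = (0 | b.0)\{b} | deadlocked
Reachable graph of Q (2 states):
  q0 = (b.b.(0 + 0 + 0) + (a.0 | b.0 + b.(0 | 0)))\{b} | —a→ q1
  q1 = (0 | b.0)\{b} | deadlocked
Coarsest stable partition (strong bisimilarity classes):
  B0 = {p0, q0}
  B1 = {p1, q1}
p0 ∈ B0, q0 ∈ B0 → same block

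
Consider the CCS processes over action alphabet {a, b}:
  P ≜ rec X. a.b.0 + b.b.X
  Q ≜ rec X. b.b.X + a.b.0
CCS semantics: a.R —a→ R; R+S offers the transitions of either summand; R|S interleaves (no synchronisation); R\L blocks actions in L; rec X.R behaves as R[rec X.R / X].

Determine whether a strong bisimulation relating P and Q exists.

P ~ Q

LTS(P): 4 reachable states
  s0 = rec X. a.b.0 + b.b.X :: -a-> s1, -b-> s2
  s1 = b.0 :: -b-> s3
  s2 = b.(rec X. a.b.0 + b.b.X) :: -b-> s0
  s3 = 0 :: (no moves)
LTS(Q): 4 reachable states
  t0 = rec X. b.b.X + a.b.0 :: -a-> t1, -b-> t2
  t1 = b.0 :: -b-> t3
  t2 = b.(rec X. b.b.X + a.b.0) :: -b-> t0
  t3 = 0 :: (no moves)
Partition-refinement fixed point:
  B0 = {s0, t0}
  B1 = {s1, t1}
  B2 = {s3, t3}
  B3 = {s2, t2}
s0 ∈ B0, t0 ∈ B0 → same block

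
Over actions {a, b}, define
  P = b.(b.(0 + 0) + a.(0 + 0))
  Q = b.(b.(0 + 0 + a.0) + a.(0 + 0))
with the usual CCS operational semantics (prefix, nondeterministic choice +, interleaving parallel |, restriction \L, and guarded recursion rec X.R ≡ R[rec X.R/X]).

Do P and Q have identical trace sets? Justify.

trace-distinct — witness ⟨bba⟩

Reachable graph of P (3 states):
  u0 = b.(b.(0 + 0) + a.(0 + 0)) → --b--▸ u1
  u1 = b.(0 + 0) + a.(0 + 0) → --a--▸ u2, --b--▸ u2
  u2 = 0 + 0 → ∅
Reachable graph of Q (5 states):
  v0 = b.(b.(0 + 0 + a.0) + a.(0 + 0)) → --b--▸ v1
  v1 = b.(0 + 0 + a.0) + a.(0 + 0) → --a--▸ v2, --b--▸ v3
  v2 = 0 + 0 → ∅
  v3 = 0 + 0 + a.0 → --a--▸ v4
  v4 = 0 → ∅
Executing bba from Q (initial set {v0}):
  [1] b ⇒ {v1}
  [2] b ⇒ {v3}
  [3] a ⇒ {v4}
  ✓ Q
Executing bba from P (initial set {u0}):
  [1] b ⇒ {u1}
  [2] b ⇒ {u2}
  [3] a ⇒ ∅  — P cannot continue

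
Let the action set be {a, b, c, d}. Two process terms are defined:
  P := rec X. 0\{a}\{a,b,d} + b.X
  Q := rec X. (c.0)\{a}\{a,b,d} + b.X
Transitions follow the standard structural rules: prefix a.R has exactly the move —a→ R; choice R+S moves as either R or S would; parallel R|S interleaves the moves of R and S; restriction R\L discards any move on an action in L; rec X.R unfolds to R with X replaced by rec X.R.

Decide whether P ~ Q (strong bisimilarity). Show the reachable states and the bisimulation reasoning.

NO

LTS(P): 1 reachable states
  s0 = rec X. 0\{a}\{a,b,d} + b.X ⊢ ··b··> s0
LTS(Q): 2 reachable states
  t0 = rec X. (c.0)\{a}\{a,b,d} + b.X ⊢ ··b··> t0, ··c··> t1
  t1 = 0\{a}\{a,b,d} ⊢ (no moves)
Partition-refinement fixed point:
  B0 = {s0}
  B1 = {t0}
  B2 = {t1}
s0 ∈ B0, t0 ∈ B1 → different blocks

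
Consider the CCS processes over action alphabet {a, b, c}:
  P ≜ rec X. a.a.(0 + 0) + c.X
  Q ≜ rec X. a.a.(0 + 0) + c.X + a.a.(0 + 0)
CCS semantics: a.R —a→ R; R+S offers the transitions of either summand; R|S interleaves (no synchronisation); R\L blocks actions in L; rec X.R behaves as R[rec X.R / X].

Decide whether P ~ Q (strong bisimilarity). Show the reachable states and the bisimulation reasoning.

bisimilar

Reachable graph of P (3 states):
  s0 = rec X. a.a.(0 + 0) + c.X has moves =a=> s1, =c=> s0
  s1 = a.(0 + 0) has moves =a=> s2
  s2 = 0 + 0 has moves ·
Reachable graph of Q (3 states):
  t0 = rec X. a.a.(0 + 0) + c.X + a.a.(0 + 0) has moves =a=> t1, =c=> t0
  t1 = a.(0 + 0) has moves =a=> t2
  t2 = 0 + 0 has moves ·
Partition-refinement fixed point:
  B0 = {s0, t0}
  B1 = {s1, t1}
  B2 = {s2, t2}
s0 ∈ B0, t0 ∈ B0 → same block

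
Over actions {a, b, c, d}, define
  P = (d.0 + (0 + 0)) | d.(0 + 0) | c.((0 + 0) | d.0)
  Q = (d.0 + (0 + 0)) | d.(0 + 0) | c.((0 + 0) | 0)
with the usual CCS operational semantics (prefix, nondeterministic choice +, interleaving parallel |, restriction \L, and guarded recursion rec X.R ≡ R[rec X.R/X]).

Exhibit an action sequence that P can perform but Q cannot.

Reachable graph of P (12 states):
  m0 = (d.0 + (0 + 0)) | d.(0 + 0) | c.((0 + 0) | d.0) has moves -c-> m1, -d-> m2, -d-> m3
  m1 = (d.0 + (0 + 0)) | d.(0 + 0) | ((0 + 0) | d.0) has moves -d-> m4, -d-> m5, -d-> m6
  m2 = (d.0 + (0 + 0)) | (0 + 0) | c.((0 + 0) | d.0) has moves -c-> m4, -d-> m7
  m3 = 0 | d.(0 + 0) | c.((0 + 0) | d.0) has moves -c-> m6, -d-> m7
  m4 = (d.0 + (0 + 0)) | (0 + 0) | ((0 + 0) | d.0) has moves -d-> m8, -d-> m9
  m5 = (d.0 + (0 + 0)) | d.(0 + 0) | ((0 + 0) | 0) has moves -d-> m10, -d-> m8
  m6 = 0 | d.(0 + 0) | ((0 + 0) | d.0) has moves -d-> m10, -d-> m9
  m7 = 0 | (0 + 0) | c.((0 + 0) | d.0) has moves -c-> m9
  m8 = (d.0 + (0 + 0)) | (0 + 0) | ((0 + 0) | 0) has moves -d-> m11
  m9 = 0 | (0 + 0) | ((0 + 0) | d.0) has moves -d-> m11
  m10 = 0 | d.(0 + 0) | ((0 + 0) | 0) has moves -d-> m11
  m11 = 0 | (0 + 0) | ((0 + 0) | 0) has moves ∅
Reachable graph of Q (8 states):
  n0 = (d.0 + (0 + 0)) | d.(0 + 0) | c.((0 + 0) | 0) has moves -c-> n1, -d-> n2, -d-> n3
  n1 = (d.0 + (0 + 0)) | d.(0 + 0) | ((0 + 0) | 0) has moves -d-> n4, -d-> n5
  n2 = (d.0 + (0 + 0)) | (0 + 0) | c.((0 + 0) | 0) has moves -c-> n4, -d-> n6
  n3 = 0 | d.(0 + 0) | c.((0 + 0) | 0) has moves -c-> n5, -d-> n6
  n4 = (d.0 + (0 + 0)) | (0 + 0) | ((0 + 0) | 0) has moves -d-> n7
  n5 = 0 | d.(0 + 0) | ((0 + 0) | 0) has moves -d-> n7
  n6 = 0 | (0 + 0) | c.((0 + 0) | 0) has moves -c-> n7
  n7 = 0 | (0 + 0) | ((0 + 0) | 0) has moves ∅
Trace ⟨cddd⟩ through P, begin at {m0}:
  [1] c ⇒ {m1}
  [2] d ⇒ {m4, m5, m6}
  [3] d ⇒ {m10, m8, m9}
  [4] d ⇒ {m11}
  — P admits the full trace.
Trace ⟨cddd⟩ through Q, begin at {n0}:
  [1] c ⇒ {n1}
  [2] d ⇒ {n4, n5}
  [3] d ⇒ {n7}
  [4] d ⇒ no successor for Q

cddd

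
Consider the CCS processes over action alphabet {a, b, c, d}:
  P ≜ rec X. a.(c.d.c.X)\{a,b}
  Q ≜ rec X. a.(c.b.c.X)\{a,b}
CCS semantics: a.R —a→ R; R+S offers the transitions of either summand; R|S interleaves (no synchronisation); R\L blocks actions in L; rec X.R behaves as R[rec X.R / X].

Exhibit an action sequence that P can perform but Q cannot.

Reachable graph of P (5 states):
  u0 = rec X. a.(c.d.c.X)\{a,b} → -a-> u1
  u1 = (c.d.c.(rec X. a.(c.d.c.X)\{a,b}))\{a,b} → -c-> u2
  u2 = (d.c.(rec X. a.(c.d.c.X)\{a,b}))\{a,b} → -d-> u3
  u3 = (c.(rec X. a.(c.d.c.X)\{a,b}))\{a,b} → -c-> u4
  u4 = (rec X. a.(c.d.c.X)\{a,b})\{a,b} → ∅
Reachable graph of Q (3 states):
  v0 = rec X. a.(c.b.c.X)\{a,b} → -a-> v1
  v1 = (c.b.c.(rec X. a.(c.b.c.X)\{a,b}))\{a,b} → -c-> v2
  v2 = (b.c.(rec X. a.(c.b.c.X)\{a,b}))\{a,b} → ∅
Executing acd from P (initial set {u0}):
  [1] a ⇒ {u1}
  [2] c ⇒ {u2}
  [3] d ⇒ {u3}
  ✓ P
Executing acd from Q (initial set {v0}):
  [1] a ⇒ {v1}
  [2] c ⇒ {v2}
  [3] d ⇒ no successor for Q

acd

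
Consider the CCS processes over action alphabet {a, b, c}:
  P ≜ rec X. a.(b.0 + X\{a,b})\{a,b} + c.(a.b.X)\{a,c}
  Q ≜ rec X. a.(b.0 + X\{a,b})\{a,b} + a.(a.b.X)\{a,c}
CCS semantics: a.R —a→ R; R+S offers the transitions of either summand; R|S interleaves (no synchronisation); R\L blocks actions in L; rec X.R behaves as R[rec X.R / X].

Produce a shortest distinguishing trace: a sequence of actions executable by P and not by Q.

c

LTS(P): 4 reachable states
  u0 = rec X. a.(b.0 + X\{a,b})\{a,b} + c.(a.b.X)\{a,c} | —a→ u1, —c→ u2
  u1 = (b.0 + (rec X. a.(b.0 + X\{a,b})\{a,b} + c.(a.b.X)\{a,c})\{a,b})\{a,b} | —c→ u3
  u2 = (a.b.(rec X. a.(b.0 + X\{a,b})\{a,b} + c.(a.b.X)\{a,c}))\{a,c} | (no moves)
  u3 = (a.b.(rec X. a.(b.0 + X\{a,b})\{a,b} + c.(a.b.X)\{a,c}))\{a,c}\{a,b}\{a,b} | (no moves)
LTS(Q): 3 reachable states
  v0 = rec X. a.(b.0 + X\{a,b})\{a,b} + a.(a.b.X)\{a,c} | —a→ v1, —a→ v2
  v1 = (a.b.(rec X. a.(b.0 + X\{a,b})\{a,b} + a.(a.b.X)\{a,c}))\{a,c} | (no moves)
  v2 = (b.0 + (rec X. a.(b.0 + X\{a,b})\{a,b} + a.(a.b.X)\{a,c})\{a,b})\{a,b} | (no moves)
Executing c from P (initial set {u0}):
  [1] c ⇒ {u2}
  ✓ P
Executing c from Q (initial set {v0}):
  [1] c ⇒ ∅ (Q stuck)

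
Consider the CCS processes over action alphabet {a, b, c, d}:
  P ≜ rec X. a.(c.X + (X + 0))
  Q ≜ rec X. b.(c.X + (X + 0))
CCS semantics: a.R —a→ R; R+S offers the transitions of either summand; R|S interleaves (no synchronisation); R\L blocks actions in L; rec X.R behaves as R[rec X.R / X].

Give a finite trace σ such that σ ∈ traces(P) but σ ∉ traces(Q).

a

Reachable graph of P (2 states):
  u0 = rec X. a.(c.X + (X + 0)) has moves —a→ u1
  u1 = c.(rec X. a.(c.X + (X + 0))) + ((rec X. a.(c.X + (X + 0))) + 0) has moves —a→ u1, —c→ u0
Reachable graph of Q (2 states):
  v0 = rec X. b.(c.X + (X + 0)) has moves —b→ v1
  v1 = c.(rec X. b.(c.X + (X + 0))) + ((rec X. b.(c.X + (X + 0))) + 0) has moves —b→ v1, —c→ v0
Run σ = ⟨a⟩ on P: start {u0}
  [1] a ⇒ {u1}
  P completes σ.
Run σ = ⟨a⟩ on Q: start {v0}
  [1] a ⇒ ∅ (Q stuck)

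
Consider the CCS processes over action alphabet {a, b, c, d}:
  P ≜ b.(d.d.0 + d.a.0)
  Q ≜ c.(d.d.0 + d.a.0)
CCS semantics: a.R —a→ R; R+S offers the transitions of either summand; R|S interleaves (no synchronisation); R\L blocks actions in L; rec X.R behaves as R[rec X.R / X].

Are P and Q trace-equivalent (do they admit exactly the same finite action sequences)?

LTS(P): 5 reachable states
  s0 = b.(d.d.0 + d.a.0) :: -b-> s1
  s1 = d.d.0 + d.a.0 :: -d-> s2, -d-> s3
  s2 = a.0 :: -a-> s4
  s3 = d.0 :: -d-> s4
  s4 = 0 :: (no moves)
LTS(Q): 5 reachable states
  t0 = c.(d.d.0 + d.a.0) :: -c-> t1
  t1 = d.d.0 + d.a.0 :: -d-> t2, -d-> t3
  t2 = a.0 :: -a-> t4
  t3 = d.0 :: -d-> t4
  t4 = 0 :: (no moves)
Executing b from P (initial set {s0}):
  [1] b ⇒ {s1}
  ✓ P
Executing b from Q (initial set {t0}):
  [1] b ⇒ ∅  — Q cannot continue

NO — witness ⟨b⟩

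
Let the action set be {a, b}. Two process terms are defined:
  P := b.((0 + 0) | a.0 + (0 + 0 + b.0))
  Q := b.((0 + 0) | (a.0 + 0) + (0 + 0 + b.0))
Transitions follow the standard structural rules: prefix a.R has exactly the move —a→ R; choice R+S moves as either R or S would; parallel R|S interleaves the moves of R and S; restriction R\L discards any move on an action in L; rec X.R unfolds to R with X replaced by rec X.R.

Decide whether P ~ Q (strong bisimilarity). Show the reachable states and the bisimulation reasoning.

P ~ Q

P's transition system — 4 states:
  p0 = b.((0 + 0) | a.0 + (0 + 0 + b.0)) ⊢ =b=> p1
  p1 = (0 + 0) | a.0 + (0 + 0 + b.0) ⊢ =a=> p2, =b=> p3
  p2 = (0 + 0) | 0 ⊢ ∅
  p3 = 0 ⊢ ∅
Q's transition system — 4 states:
  q0 = b.((0 + 0) | (a.0 + 0) + (0 + 0 + b.0)) ⊢ =b=> q1
  q1 = (0 + 0) | (a.0 + 0) + (0 + 0 + b.0) ⊢ =a=> q2, =b=> q3
  q2 = (0 + 0) | 0 ⊢ ∅
  q3 = 0 ⊢ ∅
Coarsest stable partition (strong bisimilarity classes):
  B0 = {p0, q0}
  B1 = {p1, q1}
  B2 = {p2, p3, q2, q3}
p0 ∈ B0, q0 ∈ B0 → same block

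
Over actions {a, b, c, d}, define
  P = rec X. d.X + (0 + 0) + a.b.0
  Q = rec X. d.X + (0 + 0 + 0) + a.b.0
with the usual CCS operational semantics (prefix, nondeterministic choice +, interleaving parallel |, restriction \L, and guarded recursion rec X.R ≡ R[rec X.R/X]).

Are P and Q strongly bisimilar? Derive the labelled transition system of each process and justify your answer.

P's transition system — 3 states:
  u0 = rec X. d.X + (0 + 0) + a.b.0 → =a=> u1, =d=> u0
  u1 = b.0 → =b=> u2
  u2 = 0 → deadlocked
Q's transition system — 3 states:
  v0 = rec X. d.X + (0 + 0 + 0) + a.b.0 → =a=> v1, =d=> v0
  v1 = b.0 → =b=> v2
  v2 = 0 → deadlocked
Bisimilarity quotient blocks:
  B0 = {u0, v0}
  B1 = {u1, v1}
  B2 = {u2, v2}
u0 ∈ B0, v0 ∈ B0 → same block

P ~ Q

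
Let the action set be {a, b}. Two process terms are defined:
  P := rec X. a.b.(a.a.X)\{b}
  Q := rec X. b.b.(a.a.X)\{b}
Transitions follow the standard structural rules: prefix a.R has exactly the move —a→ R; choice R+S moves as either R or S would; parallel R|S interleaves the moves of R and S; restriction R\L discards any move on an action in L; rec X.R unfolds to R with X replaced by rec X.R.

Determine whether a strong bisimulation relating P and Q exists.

P ≁ Q

Reachable graph of P (6 states):
  m0 = rec X. a.b.(a.a.X)\{b} → =a=> m1
  m1 = b.(a.a.(rec X. a.b.(a.a.X)\{b}))\{b} → =b=> m2
  m2 = (a.a.(rec X. a.b.(a.a.X)\{b}))\{b} → =a=> m3
  m3 = (a.(rec X. a.b.(a.a.X)\{b}))\{b} → =a=> m4
  m4 = (rec X. a.b.(a.a.X)\{b})\{b} → =a=> m5
  m5 = (b.(a.a.(rec X. a.b.(a.a.X)\{b}))\{b})\{b} → (no moves)
Reachable graph of Q (5 states):
  n0 = rec X. b.b.(a.a.X)\{b} → =b=> n1
  n1 = b.(a.a.(rec X. b.b.(a.a.X)\{b}))\{b} → =b=> n2
  n2 = (a.a.(rec X. b.b.(a.a.X)\{b}))\{b} → =a=> n3
  n3 = (a.(rec X. b.b.(a.a.X)\{b}))\{b} → =a=> n4
  n4 = (rec X. b.b.(a.a.X)\{b})\{b} → (no moves)
Partition-refinement fixed point:
  B0 = {m0}
  B1 = {m1}
  B2 = {m2}
  B3 = {m3, n2}
  B4 = {m4, n3}
  B5 = {m5, n4}
  B6 = {n0}
  B7 = {n1}
m0 ∈ B0, n0 ∈ B6 → different blocks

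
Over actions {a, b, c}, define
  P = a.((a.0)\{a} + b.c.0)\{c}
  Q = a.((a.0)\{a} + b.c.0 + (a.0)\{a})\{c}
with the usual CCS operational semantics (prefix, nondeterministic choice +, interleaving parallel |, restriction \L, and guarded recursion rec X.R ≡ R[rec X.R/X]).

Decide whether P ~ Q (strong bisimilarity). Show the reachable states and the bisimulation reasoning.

YES

P's transition system — 3 states:
  u0 = a.((a.0)\{a} + b.c.0)\{c} | ··a··> u1
  u1 = ((a.0)\{a} + b.c.0)\{c} | ··b··> u2
  u2 = (c.0)\{c} | ∅
Q's transition system — 3 states:
  v0 = a.((a.0)\{a} + b.c.0 + (a.0)\{a})\{c} | ··a··> v1
  v1 = ((a.0)\{a} + b.c.0 + (a.0)\{a})\{c} | ··b··> v2
  v2 = (c.0)\{c} | ∅
Partition-refinement fixed point:
  B0 = {u0, v0}
  B1 = {u1, v1}
  B2 = {u2, v2}
u0 ∈ B0, v0 ∈ B0 → same block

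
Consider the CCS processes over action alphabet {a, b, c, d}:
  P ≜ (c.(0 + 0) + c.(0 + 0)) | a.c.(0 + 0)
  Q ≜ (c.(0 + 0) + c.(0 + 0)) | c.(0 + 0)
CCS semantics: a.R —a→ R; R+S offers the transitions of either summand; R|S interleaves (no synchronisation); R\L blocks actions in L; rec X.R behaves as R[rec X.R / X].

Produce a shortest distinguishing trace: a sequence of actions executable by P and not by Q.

a

LTS(P): 6 reachable states
  s0 = (c.(0 + 0) + c.(0 + 0)) | a.c.(0 + 0) ⊢ ··a··> s1, ··c··> s2
  s1 = (c.(0 + 0) + c.(0 + 0)) | c.(0 + 0) ⊢ ··c··> s3, ··c··> s4
  s2 = (0 + 0) | a.c.(0 + 0) ⊢ ··a··> s3
  s3 = (0 + 0) | c.(0 + 0) ⊢ ··c··> s5
  s4 = (c.(0 + 0) + c.(0 + 0)) | (0 + 0) ⊢ ··c··> s5
  s5 = (0 + 0) | (0 + 0) ⊢ ∅
LTS(Q): 4 reachable states
  t0 = (c.(0 + 0) + c.(0 + 0)) | c.(0 + 0) ⊢ ··c··> t1, ··c··> t2
  t1 = (0 + 0) | c.(0 + 0) ⊢ ··c··> t3
  t2 = (c.(0 + 0) + c.(0 + 0)) | (0 + 0) ⊢ ··c··> t3
  t3 = (0 + 0) | (0 + 0) ⊢ ∅
Run σ = ⟨a⟩ on P: start {s0}
  [1] a ⇒ {s1}
  ✓ P
Run σ = ⟨a⟩ on Q: start {t0}
  [1] a ⇒ no successor for Q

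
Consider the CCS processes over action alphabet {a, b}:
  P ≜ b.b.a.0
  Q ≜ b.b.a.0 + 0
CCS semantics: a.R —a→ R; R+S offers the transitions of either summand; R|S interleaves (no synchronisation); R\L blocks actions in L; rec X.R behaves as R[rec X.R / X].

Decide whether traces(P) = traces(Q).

YES

Reachable graph of P (4 states):
  u0 = b.b.a.0 :: —b→ u1
  u1 = b.a.0 :: —b→ u2
  u2 = a.0 :: —a→ u3
  u3 = 0 :: ∅
Reachable graph of Q (4 states):
  v0 = b.b.a.0 + 0 :: —b→ v1
  v1 = b.a.0 :: —b→ v2
  v2 = a.0 :: —a→ v3
  v3 = 0 :: ∅
Coarsest stable partition (strong bisimilarity classes):
  B0 = {u0, v0}
  B1 = {u1, v1}
  B2 = {u2, v2}
  B3 = {u3, v3}
u0 ∈ B0, v0 ∈ B0 → same block
Bisimilar ⇒ trace-equivalent.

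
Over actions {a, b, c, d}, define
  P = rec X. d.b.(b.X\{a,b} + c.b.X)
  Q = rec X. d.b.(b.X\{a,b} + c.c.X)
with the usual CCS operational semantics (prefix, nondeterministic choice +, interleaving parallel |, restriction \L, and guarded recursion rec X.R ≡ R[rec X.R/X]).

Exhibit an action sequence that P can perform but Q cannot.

LTS(P): 6 reachable states
  m0 = rec X. d.b.(b.X\{a,b} + c.b.X) | --d--▸ m1
  m1 = b.(b.(rec X. d.b.(b.X\{a,b} + c.b.X))\{a,b} + c.b.(rec X. d.b.(b.X\{a,b} + c.b.X))) | --b--▸ m2
  m2 = b.(rec X. d.b.(b.X\{a,b} + c.b.X))\{a,b} + c.b.(rec X. d.b.(b.X\{a,b} + c.b.X)) | --b--▸ m3, --c--▸ m4
  m3 = (rec X. d.b.(b.X\{a,b} + c.b.X))\{a,b} | --d--▸ m5
  m4 = b.(rec X. d.b.(b.X\{a,b} + c.b.X)) | --b--▸ m0
  m5 = (b.(b.(rec X. d.b.(b.X\{a,b} + c.b.X))\{a,b} + c.b.(rec X. d.b.(b.X\{a,b} + c.b.X))))\{a,b} | (no moves)
LTS(Q): 6 reachable states
  n0 = rec X. d.b.(b.X\{a,b} + c.c.X) | --d--▸ n1
  n1 = b.(b.(rec X. d.b.(b.X\{a,b} + c.c.X))\{a,b} + c.c.(rec X. d.b.(b.X\{a,b} + c.c.X))) | --b--▸ n2
  n2 = b.(rec X. d.b.(b.X\{a,b} + c.c.X))\{a,b} + c.c.(rec X. d.b.(b.X\{a,b} + c.c.X)) | --b--▸ n3, --c--▸ n4
  n3 = (rec X. d.b.(b.X\{a,b} + c.c.X))\{a,b} | --d--▸ n5
  n4 = c.(rec X. d.b.(b.X\{a,b} + c.c.X)) | --c--▸ n0
  n5 = (b.(b.(rec X. d.b.(b.X\{a,b} + c.c.X))\{a,b} + c.c.(rec X. d.b.(b.X\{a,b} + c.c.X))))\{a,b} | (no moves)
Trace ⟨dbcb⟩ through P, begin at {m0}:
  step 1 (d): {m1}
  step 2 (b): {m2}
  step 3 (c): {m4}
  step 4 (b): {m0}
  P completes σ.
Trace ⟨dbcb⟩ through Q, begin at {n0}:
  step 1 (d): {n1}
  step 2 (b): {n2}
  step 3 (c): {n4}
  step 4 (b): no successor for Q

dbcb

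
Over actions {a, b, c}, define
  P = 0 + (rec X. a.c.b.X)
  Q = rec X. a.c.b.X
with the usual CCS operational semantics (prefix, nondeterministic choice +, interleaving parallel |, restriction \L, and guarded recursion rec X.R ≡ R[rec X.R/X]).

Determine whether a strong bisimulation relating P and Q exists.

P's transition system — 4 states:
  u0 = 0 + (rec X. a.c.b.X) :: —a→ u1
  u1 = c.b.(rec X. a.c.b.X) :: —c→ u2
  u2 = b.(rec X. a.c.b.X) :: —b→ u3
  u3 = rec X. a.c.b.X :: —a→ u1
Q's transition system — 3 states:
  v0 = rec X. a.c.b.X :: —a→ v1
  v1 = c.b.(rec X. a.c.b.X) :: —c→ v2
  v2 = b.(rec X. a.c.b.X) :: —b→ v0
Bisimilarity quotient blocks:
  B0 = {u0, u3, v0}
  B1 = {u1, v1}
  B2 = {u2, v2}
u0 ∈ B0, v0 ∈ B0 → same block

bisimilar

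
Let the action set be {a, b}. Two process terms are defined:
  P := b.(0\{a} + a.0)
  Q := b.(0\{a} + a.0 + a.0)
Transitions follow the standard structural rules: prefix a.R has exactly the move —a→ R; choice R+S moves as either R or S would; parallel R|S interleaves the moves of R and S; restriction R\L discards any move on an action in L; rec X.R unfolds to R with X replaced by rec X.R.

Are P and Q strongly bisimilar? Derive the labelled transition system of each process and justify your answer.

LTS(P): 3 reachable states
  s0 = b.(0\{a} + a.0) ⊢ -b-> s1
  s1 = 0\{a} + a.0 ⊢ -a-> s2
  s2 = 0 ⊢ (no moves)
LTS(Q): 3 reachable states
  t0 = b.(0\{a} + a.0 + a.0) ⊢ -b-> t1
  t1 = 0\{a} + a.0 + a.0 ⊢ -a-> t2
  t2 = 0 ⊢ (no moves)
Coarsest stable partition (strong bisimilarity classes):
  B0 = {s0, t0}
  B1 = {s1, t1}
  B2 = {s2, t2}
s0 ∈ B0, t0 ∈ B0 → same block

P ~ Q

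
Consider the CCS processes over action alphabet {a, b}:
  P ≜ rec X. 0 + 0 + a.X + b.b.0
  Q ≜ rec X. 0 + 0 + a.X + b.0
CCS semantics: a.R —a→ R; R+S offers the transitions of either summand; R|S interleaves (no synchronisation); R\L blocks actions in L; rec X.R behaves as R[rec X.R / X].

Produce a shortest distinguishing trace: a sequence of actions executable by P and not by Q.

P's transition system — 3 states:
  m0 = rec X. 0 + 0 + a.X + b.b.0 has moves -a-> m0, -b-> m1
  m1 = b.0 has moves -b-> m2
  m2 = 0 has moves deadlocked
Q's transition system — 2 states:
  n0 = rec X. 0 + 0 + a.X + b.0 has moves -a-> n0, -b-> n1
  n1 = 0 has moves deadlocked
Trace ⟨bb⟩ through P, begin at {m0}:
  after b @ step 1: {m1}
  after b @ step 2: {m2}
  ✓ P
Trace ⟨bb⟩ through Q, begin at {n0}:
  after b @ step 1: {n1}
  after b @ step 2: no successor for Q

bb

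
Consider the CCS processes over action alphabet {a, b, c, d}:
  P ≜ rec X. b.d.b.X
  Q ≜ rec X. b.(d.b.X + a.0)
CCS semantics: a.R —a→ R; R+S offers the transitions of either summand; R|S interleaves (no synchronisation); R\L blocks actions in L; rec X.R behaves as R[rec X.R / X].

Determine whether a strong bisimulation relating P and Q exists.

not bisimilar

P's transition system — 3 states:
  s0 = rec X. b.d.b.X → -b-> s1
  s1 = d.b.(rec X. b.d.b.X) → -d-> s2
  s2 = b.(rec X. b.d.b.X) → -b-> s0
Q's transition system — 4 states:
  t0 = rec X. b.(d.b.X + a.0) → -b-> t1
  t1 = d.b.(rec X. b.(d.b.X + a.0)) + a.0 → -a-> t2, -d-> t3
  t2 = 0 → deadlocked
  t3 = b.(rec X. b.(d.b.X + a.0)) → -b-> t0
Coarsest stable partition (strong bisimilarity classes):
  B0 = {s0}
  B1 = {s1}
  B2 = {s2}
  B3 = {t0}
  B4 = {t1}
  B5 = {t2}
  B6 = {t3}
s0 ∈ B0, t0 ∈ B3 → different blocks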